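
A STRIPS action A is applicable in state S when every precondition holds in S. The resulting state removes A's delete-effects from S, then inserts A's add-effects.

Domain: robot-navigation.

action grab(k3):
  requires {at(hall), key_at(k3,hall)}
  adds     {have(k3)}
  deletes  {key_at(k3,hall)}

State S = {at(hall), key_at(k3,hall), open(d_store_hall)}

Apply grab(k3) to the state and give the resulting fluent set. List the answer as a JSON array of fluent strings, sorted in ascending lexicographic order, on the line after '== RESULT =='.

Compute (S \ del) ∪ add:
  pre ⊆ S: {at(hall), key_at(k3,hall)} ⊆ S  — applicable
  S \ del = {at(hall), open(d_store_hall)}
  ∪ add   = {at(hall), have(k3), open(d_store_hall)}

== RESULT ==
["at(hall)", "have(k3)", "open(d_store_hall)"]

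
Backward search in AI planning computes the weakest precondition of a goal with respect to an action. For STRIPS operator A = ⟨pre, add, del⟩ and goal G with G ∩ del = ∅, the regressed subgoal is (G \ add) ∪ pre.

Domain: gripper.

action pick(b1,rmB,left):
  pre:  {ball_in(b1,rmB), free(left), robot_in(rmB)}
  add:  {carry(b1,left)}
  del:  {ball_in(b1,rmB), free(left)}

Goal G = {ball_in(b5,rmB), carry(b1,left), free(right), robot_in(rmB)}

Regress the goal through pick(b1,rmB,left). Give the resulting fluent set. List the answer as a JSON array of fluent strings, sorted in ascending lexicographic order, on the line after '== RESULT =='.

Regress:
  G ∩ del = {}  (empty — regression defined)
  G \ add = {ball_in(b5,rmB), carry(b1,left), free(right), robot_in(rmB)} \ {carry(b1,left)} = {ball_in(b5,rmB), free(right), robot_in(rmB)}
  ∪ pre   = {ball_in(b5,rmB), free(right), robot_in(rmB)} ∪ {ball_in(b1,rmB), free(left), robot_in(rmB)}
          = {ball_in(b1,rmB), ball_in(b5,rmB), free(left), free(right), robot_in(rmB)}

== RESULT ==
["ball_in(b1,rmB)", "ball_in(b5,rmB)", "free(left)", "free(right)", "robot_in(rmB)"]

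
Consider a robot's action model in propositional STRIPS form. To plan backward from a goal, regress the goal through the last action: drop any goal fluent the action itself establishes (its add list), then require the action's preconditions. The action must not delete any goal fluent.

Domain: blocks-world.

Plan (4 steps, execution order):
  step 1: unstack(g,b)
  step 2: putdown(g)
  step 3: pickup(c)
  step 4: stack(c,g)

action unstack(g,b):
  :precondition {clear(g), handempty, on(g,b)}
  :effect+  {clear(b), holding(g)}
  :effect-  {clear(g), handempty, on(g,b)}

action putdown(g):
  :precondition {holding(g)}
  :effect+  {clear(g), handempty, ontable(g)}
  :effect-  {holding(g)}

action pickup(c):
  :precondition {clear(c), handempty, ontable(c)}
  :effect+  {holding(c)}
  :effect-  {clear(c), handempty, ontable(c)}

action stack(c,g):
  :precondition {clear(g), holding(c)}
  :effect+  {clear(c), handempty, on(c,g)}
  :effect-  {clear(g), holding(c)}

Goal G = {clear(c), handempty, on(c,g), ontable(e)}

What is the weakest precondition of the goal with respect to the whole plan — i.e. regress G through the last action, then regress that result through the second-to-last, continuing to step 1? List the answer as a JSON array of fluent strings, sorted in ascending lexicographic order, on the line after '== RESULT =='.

Work backward from the goal:
  through step 4 (stack(c,g)): drop {clear(c), handempty, on(c,g)}, keep {ontable(e)}, require {clear(g), holding(c)}
    → {clear(g), holding(c), ontable(e)}
  through step 3 (pickup(c)): drop {holding(c)}, keep {clear(g), ontable(e)}, require {clear(c), handempty, ontable(c)}
    → {clear(c), clear(g), handempty, ontable(c), ontable(e)}
  through step 2 (putdown(g)): drop {clear(g), handempty}, keep {clear(c), ontable(c), ontable(e)}, require {holding(g)}
    → {clear(c), holding(g), ontable(c), ontable(e)}
  through step 1 (unstack(g,b)): drop {holding(g)}, keep {clear(c), ontable(c), ontable(e)}, require {clear(g), handempty, on(g,b)}
    → {clear(c), clear(g), handempty, on(g,b), ontable(c), ontable(e)}

== RESULT ==
["clear(c)", "clear(g)", "handempty", "on(g,b)", "ontable(c)", "ontable(e)"]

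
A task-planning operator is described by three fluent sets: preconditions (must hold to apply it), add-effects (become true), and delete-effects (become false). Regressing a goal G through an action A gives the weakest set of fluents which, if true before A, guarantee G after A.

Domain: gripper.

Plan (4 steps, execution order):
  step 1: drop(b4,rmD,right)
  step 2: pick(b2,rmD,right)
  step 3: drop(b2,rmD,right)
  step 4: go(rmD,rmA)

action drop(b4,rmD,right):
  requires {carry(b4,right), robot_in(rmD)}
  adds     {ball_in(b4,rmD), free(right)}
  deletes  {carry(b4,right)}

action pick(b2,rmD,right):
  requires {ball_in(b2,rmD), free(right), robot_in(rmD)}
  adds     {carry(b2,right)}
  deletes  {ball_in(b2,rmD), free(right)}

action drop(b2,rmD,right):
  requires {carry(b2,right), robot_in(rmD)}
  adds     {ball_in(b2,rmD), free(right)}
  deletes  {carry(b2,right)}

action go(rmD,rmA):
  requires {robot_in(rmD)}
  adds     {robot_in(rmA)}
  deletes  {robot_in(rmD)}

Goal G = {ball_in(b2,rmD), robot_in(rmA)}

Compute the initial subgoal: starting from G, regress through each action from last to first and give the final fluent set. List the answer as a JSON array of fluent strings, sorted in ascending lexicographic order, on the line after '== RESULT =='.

Regress step by step:
  through step 4 (go(rmD,rmA)): drop {robot_in(rmA)}, keep {ball_in(b2,rmD)}, require {robot_in(rmD)}
    → {ball_in(b2,rmD), robot_in(rmD)}
  through step 3 (drop(b2,rmD,right)): drop {ball_in(b2,rmD)}, keep {robot_in(rmD)}, require {carry(b2,right), robot_in(rmD)}
    → {carry(b2,right), robot_in(rmD)}
  through step 2 (pick(b2,rmD,right)): drop {carry(b2,right)}, keep {robot_in(rmD)}, require {ball_in(b2,rmD), free(right), robot_in(rmD)}
    → {ball_in(b2,rmD), free(right), robot_in(rmD)}
  through step 1 (drop(b4,rmD,right)): drop {free(right)}, keep {ball_in(b2,rmD), robot_in(rmD)}, require {carry(b4,right), robot_in(rmD)}
    → {ball_in(b2,rmD), carry(b4,right), robot_in(rmD)}

== RESULT ==
["ball_in(b2,rmD)", "carry(b4,right)", "robot_in(rmD)"]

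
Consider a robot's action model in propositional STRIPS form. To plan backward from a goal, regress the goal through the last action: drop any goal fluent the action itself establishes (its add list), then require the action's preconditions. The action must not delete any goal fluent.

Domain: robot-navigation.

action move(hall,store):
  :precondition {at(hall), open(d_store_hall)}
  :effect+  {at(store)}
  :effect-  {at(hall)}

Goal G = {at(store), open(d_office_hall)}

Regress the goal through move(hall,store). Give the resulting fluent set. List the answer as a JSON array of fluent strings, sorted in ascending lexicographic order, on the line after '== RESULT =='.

Compute (G \ add) ∪ pre:
  G ∩ del = {}  (empty — regression defined)
  G \ add = {at(store), open(d_office_hall)} \ {at(store)} = {open(d_office_hall)}
  ∪ pre   = {open(d_office_hall)} ∪ {at(hall), open(d_store_hall)}
          = {at(hall), open(d_office_hall), open(d_store_hall)}

== RESULT ==
["at(hall)", "open(d_office_hall)", "open(d_store_hall)"]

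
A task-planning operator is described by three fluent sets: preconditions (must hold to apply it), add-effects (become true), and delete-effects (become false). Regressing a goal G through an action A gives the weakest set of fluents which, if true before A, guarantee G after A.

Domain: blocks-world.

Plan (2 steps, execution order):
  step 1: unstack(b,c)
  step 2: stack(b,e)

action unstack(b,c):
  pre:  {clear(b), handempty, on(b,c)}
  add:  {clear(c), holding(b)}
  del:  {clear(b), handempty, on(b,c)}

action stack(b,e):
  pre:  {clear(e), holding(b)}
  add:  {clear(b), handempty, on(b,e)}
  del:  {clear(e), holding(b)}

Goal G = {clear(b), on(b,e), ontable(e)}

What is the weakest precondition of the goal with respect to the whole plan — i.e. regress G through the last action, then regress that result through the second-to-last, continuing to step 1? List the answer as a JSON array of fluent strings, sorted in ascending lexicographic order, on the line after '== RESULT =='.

Regress step by step:
  through step 2 (stack(b,e)): drop {clear(b), on(b,e)}, keep {ontable(e)}, require {clear(e), holding(b)}
    → {clear(e), holding(b), ontable(e)}
  through step 1 (unstack(b,c)): drop {holding(b)}, keep {clear(e), ontable(e)}, require {clear(b), handempty, on(b,c)}
    → {clear(b), clear(e), handempty, on(b,c), ontable(e)}

== RESULT ==
["clear(b)", "clear(e)", "handempty", "on(b,c)", "ontable(e)"]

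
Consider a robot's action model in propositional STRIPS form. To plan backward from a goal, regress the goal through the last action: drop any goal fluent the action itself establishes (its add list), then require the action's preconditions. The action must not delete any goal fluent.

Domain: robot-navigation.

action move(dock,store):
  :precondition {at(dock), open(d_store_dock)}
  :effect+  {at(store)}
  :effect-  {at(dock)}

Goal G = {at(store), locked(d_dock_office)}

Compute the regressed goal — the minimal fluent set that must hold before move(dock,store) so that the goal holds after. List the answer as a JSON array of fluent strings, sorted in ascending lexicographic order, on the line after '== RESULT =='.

Compute (G \ add) ∪ pre:
  G ∩ del = {}  (empty — regression defined)
  G \ add = {at(store), locked(d_dock_office)} \ {at(store)} = {locked(d_dock_office)}
  ∪ pre   = {locked(d_dock_office)} ∪ {at(dock), open(d_store_dock)}
          = {at(dock), locked(d_dock_office), open(d_store_dock)}

== RESULT ==
["at(dock)", "locked(d_dock_office)", "open(d_store_dock)"]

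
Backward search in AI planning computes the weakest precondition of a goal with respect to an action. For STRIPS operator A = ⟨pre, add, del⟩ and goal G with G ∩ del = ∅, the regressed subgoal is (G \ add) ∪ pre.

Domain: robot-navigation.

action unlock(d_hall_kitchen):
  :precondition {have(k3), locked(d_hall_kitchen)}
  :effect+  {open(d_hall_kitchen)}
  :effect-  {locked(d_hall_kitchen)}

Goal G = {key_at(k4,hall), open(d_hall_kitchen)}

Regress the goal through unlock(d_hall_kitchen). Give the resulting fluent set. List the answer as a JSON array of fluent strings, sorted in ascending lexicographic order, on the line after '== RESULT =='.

Compute (G \ add) ∪ pre:
  G ∩ del = {}  (empty — regression defined)
  G \ add = {key_at(k4,hall), open(d_hall_kitchen)} \ {open(d_hall_kitchen)} = {key_at(k4,hall)}
  ∪ pre   = {key_at(k4,hall)} ∪ {have(k3), locked(d_hall_kitchen)}
          = {have(k3), key_at(k4,hall), locked(d_hall_kitchen)}

== RESULT ==
["have(k3)", "key_at(k4,hall)", "locked(d_hall_kitchen)"]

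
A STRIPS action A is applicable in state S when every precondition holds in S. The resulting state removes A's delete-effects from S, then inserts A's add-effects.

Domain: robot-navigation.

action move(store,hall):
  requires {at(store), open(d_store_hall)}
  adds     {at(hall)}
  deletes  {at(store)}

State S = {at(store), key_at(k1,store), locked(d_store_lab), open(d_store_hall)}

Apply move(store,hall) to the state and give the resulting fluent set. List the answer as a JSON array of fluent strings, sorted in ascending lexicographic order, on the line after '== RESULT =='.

Progress:
  pre ⊆ S: {at(store), open(d_store_hall)} ⊆ S  — applicable
  S \ del = {key_at(k1,store), locked(d_store_lab), open(d_store_hall)}
  ∪ add   = {at(hall), key_at(k1,store), locked(d_store_lab), open(d_store_hall)}

== RESULT ==
["at(hall)", "key_at(k1,store)", "locked(d_store_lab)", "open(d_store_hall)"]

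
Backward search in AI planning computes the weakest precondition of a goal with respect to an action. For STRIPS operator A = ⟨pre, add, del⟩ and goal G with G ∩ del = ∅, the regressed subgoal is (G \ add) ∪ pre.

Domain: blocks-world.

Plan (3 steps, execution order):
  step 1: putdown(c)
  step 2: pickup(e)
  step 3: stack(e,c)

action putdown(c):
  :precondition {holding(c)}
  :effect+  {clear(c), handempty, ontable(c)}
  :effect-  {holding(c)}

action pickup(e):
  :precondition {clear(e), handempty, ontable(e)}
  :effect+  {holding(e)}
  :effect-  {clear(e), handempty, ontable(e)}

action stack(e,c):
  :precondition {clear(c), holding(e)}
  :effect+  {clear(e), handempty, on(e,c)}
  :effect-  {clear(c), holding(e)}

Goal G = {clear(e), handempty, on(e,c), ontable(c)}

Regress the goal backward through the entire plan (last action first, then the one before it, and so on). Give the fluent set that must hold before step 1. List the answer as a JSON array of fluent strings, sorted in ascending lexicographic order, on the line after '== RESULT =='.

Work backward from the goal:
  through step 3 (stack(e,c)): drop {clear(e), handempty, on(e,c)}, keep {ontable(c)}, require {clear(c), holding(e)}
    → {clear(c), holding(e), ontable(c)}
  through step 2 (pickup(e)): drop {holding(e)}, keep {clear(c), ontable(c)}, require {clear(e), handempty, ontable(e)}
    → {clear(c), clear(e), handempty, ontable(c), ontable(e)}
  through step 1 (putdown(c)): drop {clear(c), handempty, ontable(c)}, keep {clear(e), ontable(e)}, require {holding(c)}
    → {clear(e), holding(c), ontable(e)}

== RESULT ==
["clear(e)", "holding(c)", "ontable(e)"]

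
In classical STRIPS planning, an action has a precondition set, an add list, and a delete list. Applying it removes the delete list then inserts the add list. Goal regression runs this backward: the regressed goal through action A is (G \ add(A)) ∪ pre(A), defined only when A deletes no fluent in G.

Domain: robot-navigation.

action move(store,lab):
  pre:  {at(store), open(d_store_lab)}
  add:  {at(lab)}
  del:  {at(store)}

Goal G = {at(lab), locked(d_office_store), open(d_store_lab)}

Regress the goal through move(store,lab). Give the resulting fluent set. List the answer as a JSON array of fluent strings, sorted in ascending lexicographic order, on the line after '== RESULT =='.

Compute (G \ add) ∪ pre:
  G ∩ del = {}  (empty — regression defined)
  G \ add = {at(lab), locked(d_office_store), open(d_store_lab)} \ {at(lab)} = {locked(d_office_store), open(d_store_lab)}
  ∪ pre   = {locked(d_office_store), open(d_store_lab)} ∪ {at(store), open(d_store_lab)}
          = {at(store), locked(d_office_store), open(d_store_lab)}

== RESULT ==
["at(store)", "locked(d_office_store)", "open(d_store_lab)"]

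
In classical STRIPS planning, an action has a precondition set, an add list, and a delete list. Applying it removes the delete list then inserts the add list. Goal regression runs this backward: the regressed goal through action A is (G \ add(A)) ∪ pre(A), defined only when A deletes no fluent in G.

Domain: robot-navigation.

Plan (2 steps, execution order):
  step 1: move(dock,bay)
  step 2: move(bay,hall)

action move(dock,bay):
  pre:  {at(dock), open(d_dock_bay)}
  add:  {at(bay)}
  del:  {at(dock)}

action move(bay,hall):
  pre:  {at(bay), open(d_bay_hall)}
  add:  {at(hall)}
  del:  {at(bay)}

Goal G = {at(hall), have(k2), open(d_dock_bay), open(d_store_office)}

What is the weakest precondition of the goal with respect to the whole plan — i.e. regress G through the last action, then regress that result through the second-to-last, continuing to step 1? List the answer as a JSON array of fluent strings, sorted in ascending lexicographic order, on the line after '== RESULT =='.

Work backward from the goal:
  through step 2 (move(bay,hall)): drop {at(hall)}, keep {have(k2), open(d_dock_bay), open(d_store_office)}, require {at(bay), open(d_bay_hall)}
    → {at(bay), have(k2), open(d_bay_hall), open(d_dock_bay), open(d_store_office)}
  through step 1 (move(dock,bay)): drop {at(bay)}, keep {have(k2), open(d_bay_hall), open(d_dock_bay), open(d_store_office)}, require {at(dock), open(d_dock_bay)}
    → {at(dock), have(k2), open(d_bay_hall), open(d_dock_bay), open(d_store_office)}

== RESULT ==
["at(dock)", "have(k2)", "open(d_bay_hall)", "open(d_dock_bay)", "open(d_store_office)"]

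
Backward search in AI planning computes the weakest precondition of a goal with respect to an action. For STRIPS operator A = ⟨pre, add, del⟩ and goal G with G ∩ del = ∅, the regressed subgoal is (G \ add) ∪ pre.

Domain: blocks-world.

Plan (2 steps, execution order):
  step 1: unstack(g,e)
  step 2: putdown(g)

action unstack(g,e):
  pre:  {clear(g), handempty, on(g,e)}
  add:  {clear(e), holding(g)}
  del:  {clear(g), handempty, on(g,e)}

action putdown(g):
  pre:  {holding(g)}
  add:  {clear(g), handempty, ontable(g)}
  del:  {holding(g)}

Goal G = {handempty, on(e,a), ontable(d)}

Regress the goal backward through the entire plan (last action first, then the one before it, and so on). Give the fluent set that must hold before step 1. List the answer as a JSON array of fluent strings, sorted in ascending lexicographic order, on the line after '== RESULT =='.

Work backward from the goal:
  through step 2 (putdown(g)): drop {handempty}, keep {on(e,a), ontable(d)}, require {holding(g)}
    → {holding(g), on(e,a), ontable(d)}
  through step 1 (unstack(g,e)): drop {holding(g)}, keep {on(e,a), ontable(d)}, require {clear(g), handempty, on(g,e)}
    → {clear(g), handempty, on(e,a), on(g,e), ontable(d)}

== RESULT ==
["clear(g)", "handempty", "on(e,a)", "on(g,e)", "ontable(d)"]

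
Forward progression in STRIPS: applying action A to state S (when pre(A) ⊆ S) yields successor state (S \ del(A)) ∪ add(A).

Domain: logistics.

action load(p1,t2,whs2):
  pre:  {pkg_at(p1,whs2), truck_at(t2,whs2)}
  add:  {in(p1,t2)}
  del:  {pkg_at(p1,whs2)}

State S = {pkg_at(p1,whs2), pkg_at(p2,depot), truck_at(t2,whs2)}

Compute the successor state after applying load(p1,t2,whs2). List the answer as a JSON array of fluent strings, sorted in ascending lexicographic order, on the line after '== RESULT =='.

Progress:
  pre ⊆ S: {pkg_at(p1,whs2), truck_at(t2,whs2)} ⊆ S  — applicable
  S \ del = {pkg_at(p2,depot), truck_at(t2,whs2)}
  ∪ add   = {in(p1,t2), pkg_at(p2,depot), truck_at(t2,whs2)}

== RESULT ==
["in(p1,t2)", "pkg_at(p2,depot)", "truck_at(t2,whs2)"]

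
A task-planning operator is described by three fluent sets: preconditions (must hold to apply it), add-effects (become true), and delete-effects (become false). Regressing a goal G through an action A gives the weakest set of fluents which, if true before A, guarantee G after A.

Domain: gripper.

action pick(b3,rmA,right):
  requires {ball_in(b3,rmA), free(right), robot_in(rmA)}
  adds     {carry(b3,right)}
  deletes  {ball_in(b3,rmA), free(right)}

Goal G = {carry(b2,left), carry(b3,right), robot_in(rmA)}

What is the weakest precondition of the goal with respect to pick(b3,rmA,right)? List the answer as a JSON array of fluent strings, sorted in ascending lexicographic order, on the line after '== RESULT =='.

Regress:
  G ∩ del = {}  (empty — regression defined)
  G \ add = {carry(b2,left), carry(b3,right), robot_in(rmA)} \ {carry(b3,right)} = {carry(b2,left), robot_in(rmA)}
  ∪ pre   = {carry(b2,left), robot_in(rmA)} ∪ {ball_in(b3,rmA), free(right), robot_in(rmA)}
          = {ball_in(b3,rmA), carry(b2,left), free(right), robot_in(rmA)}

== RESULT ==
["ball_in(b3,rmA)", "carry(b2,left)", "free(right)", "robot_in(rmA)"]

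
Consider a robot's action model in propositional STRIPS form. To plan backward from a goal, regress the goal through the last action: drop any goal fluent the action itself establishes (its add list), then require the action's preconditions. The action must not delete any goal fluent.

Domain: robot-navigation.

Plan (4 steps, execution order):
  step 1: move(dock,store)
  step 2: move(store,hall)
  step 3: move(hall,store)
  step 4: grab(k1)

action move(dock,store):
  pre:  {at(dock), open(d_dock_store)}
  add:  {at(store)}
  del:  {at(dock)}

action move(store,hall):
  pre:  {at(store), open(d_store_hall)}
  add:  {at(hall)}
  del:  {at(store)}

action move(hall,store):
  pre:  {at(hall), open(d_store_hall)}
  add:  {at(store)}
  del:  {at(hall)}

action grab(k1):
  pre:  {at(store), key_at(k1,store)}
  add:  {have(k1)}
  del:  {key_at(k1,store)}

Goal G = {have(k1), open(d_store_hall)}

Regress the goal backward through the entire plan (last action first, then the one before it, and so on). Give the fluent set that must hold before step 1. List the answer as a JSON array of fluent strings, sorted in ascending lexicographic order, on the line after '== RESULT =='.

Regress step by step:
  through step 4 (grab(k1)): drop {have(k1)}, keep {open(d_store_hall)}, require {at(store), key_at(k1,store)}
    → {at(store), key_at(k1,store), open(d_store_hall)}
  through step 3 (move(hall,store)): drop {at(store)}, keep {key_at(k1,store), open(d_store_hall)}, require {at(hall), open(d_store_hall)}
    → {at(hall), key_at(k1,store), open(d_store_hall)}
  through step 2 (move(store,hall)): drop {at(hall)}, keep {key_at(k1,store), open(d_store_hall)}, require {at(store), open(d_store_hall)}
    → {at(store), key_at(k1,store), open(d_store_hall)}
  through step 1 (move(dock,store)): drop {at(store)}, keep {key_at(k1,store), open(d_store_hall)}, require {at(dock), open(d_dock_store)}
    → {at(dock), key_at(k1,store), open(d_dock_store), open(d_store_hall)}

== RESULT ==
["at(dock)", "key_at(k1,store)", "open(d_dock_store)", "open(d_store_hall)"]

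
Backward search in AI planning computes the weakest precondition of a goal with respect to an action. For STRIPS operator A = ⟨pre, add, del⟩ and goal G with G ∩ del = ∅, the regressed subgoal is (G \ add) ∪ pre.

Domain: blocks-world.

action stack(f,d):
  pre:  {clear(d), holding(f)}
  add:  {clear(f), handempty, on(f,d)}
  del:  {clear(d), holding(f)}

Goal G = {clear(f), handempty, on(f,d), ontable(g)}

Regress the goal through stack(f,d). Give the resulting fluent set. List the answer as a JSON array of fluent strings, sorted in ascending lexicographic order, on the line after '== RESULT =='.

Regress:
  G ∩ del = {}  (empty — regression defined)
  G \ add = {clear(f), handempty, on(f,d), ontable(g)} \ {clear(f), handempty, on(f,d)} = {ontable(g)}
  ∪ pre   = {ontable(g)} ∪ {clear(d), holding(f)}
          = {clear(d), holding(f), ontable(g)}

== RESULT ==
["clear(d)", "holding(f)", "ontable(g)"]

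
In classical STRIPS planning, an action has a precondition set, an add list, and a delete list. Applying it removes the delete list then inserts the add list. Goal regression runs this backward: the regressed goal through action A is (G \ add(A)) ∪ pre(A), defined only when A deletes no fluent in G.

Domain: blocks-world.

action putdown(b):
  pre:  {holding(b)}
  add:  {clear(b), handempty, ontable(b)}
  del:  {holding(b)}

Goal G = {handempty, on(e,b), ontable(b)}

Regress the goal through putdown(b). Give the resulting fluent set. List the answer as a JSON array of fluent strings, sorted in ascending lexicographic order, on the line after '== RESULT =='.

Compute (G \ add) ∪ pre:
  G ∩ del = {}  (empty — regression defined)
  G \ add = {handempty, on(e,b), ontable(b)} \ {clear(b), handempty, ontable(b)} = {on(e,b)}
  ∪ pre   = {on(e,b)} ∪ {holding(b)}
          = {holding(b), on(e,b)}

== RESULT ==
["holding(b)", "on(e,b)"]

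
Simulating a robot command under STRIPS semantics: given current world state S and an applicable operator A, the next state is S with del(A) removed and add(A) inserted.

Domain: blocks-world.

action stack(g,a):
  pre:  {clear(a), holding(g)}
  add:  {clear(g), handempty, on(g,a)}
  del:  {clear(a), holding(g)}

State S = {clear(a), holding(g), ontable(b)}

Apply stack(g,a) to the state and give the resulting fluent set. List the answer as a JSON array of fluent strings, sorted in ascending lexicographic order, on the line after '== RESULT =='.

Progress:
  pre ⊆ S: {clear(a), holding(g)} ⊆ S  — applicable
  S \ del = {ontable(b)}
  ∪ add   = {clear(g), handempty, on(g,a), ontable(b)}

== RESULT ==
["clear(g)", "handempty", "on(g,a)", "ontable(b)"]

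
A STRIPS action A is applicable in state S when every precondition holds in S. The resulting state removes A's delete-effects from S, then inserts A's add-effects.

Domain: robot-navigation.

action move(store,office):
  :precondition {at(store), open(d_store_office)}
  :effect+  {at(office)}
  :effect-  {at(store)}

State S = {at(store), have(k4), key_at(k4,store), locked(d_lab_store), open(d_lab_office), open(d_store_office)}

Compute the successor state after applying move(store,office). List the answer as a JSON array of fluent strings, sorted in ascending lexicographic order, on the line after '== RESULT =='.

Compute (S \ del) ∪ add:
  pre ⊆ S: {at(store), open(d_store_office)} ⊆ S  — applicable
  S \ del = {have(k4), key_at(k4,store), locked(d_lab_store), open(d_lab_office), open(d_store_office)}
  ∪ add   = {at(office), have(k4), key_at(k4,store), locked(d_lab_store), open(d_lab_office), open(d_store_office)}

== RESULT ==
["at(office)", "have(k4)", "key_at(k4,store)", "locked(d_lab_store)", "open(d_lab_office)", "open(d_store_office)"]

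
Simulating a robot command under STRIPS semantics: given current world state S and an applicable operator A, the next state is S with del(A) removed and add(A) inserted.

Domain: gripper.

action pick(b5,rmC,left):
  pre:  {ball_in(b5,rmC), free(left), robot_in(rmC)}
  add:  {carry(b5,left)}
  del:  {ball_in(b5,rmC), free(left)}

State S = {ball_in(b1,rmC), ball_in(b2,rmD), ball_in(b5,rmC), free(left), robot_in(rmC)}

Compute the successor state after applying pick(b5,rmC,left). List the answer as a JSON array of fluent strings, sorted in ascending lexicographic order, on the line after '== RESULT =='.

Compute (S \ del) ∪ add:
  pre ⊆ S: {ball_in(b5,rmC), free(left), robot_in(rmC)} ⊆ S  — applicable
  S \ del = {ball_in(b1,rmC), ball_in(b2,rmD), robot_in(rmC)}
  ∪ add   = {ball_in(b1,rmC), ball_in(b2,rmD), carry(b5,left), robot_in(rmC)}

== RESULT ==
["ball_in(b1,rmC)", "ball_in(b2,rmD)", "carry(b5,left)", "robot_in(rmC)"]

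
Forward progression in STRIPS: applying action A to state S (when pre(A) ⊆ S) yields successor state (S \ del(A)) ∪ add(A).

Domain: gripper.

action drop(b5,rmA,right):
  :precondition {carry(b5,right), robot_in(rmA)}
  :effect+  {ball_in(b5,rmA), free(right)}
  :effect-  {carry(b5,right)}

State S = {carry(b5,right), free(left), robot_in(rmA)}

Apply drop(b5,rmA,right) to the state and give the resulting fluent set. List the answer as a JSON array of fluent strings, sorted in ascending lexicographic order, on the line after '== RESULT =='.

Compute (S \ del) ∪ add:
  pre ⊆ S: {carry(b5,right), robot_in(rmA)} ⊆ S  — applicable
  S \ del = {free(left), robot_in(rmA)}
  ∪ add   = {ball_in(b5,rmA), free(left), free(right), robot_in(rmA)}

== RESULT ==
["ball_in(b5,rmA)", "free(left)", "free(right)", "robot_in(rmA)"]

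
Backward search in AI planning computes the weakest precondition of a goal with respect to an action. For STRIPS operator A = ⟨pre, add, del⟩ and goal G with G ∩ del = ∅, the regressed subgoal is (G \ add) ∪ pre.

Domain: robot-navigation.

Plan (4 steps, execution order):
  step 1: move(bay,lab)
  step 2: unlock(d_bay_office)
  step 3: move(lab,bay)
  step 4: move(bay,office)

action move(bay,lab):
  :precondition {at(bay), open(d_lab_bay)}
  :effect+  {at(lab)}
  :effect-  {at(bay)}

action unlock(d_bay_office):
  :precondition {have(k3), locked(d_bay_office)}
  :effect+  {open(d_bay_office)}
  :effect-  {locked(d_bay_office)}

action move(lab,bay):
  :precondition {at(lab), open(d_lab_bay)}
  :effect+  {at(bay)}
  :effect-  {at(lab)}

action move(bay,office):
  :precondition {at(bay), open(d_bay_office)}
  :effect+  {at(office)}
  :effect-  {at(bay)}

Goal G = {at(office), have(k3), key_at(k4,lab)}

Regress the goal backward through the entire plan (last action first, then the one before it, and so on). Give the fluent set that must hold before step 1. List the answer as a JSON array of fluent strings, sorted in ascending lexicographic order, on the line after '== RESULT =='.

Regress step by step:
  through step 4 (move(bay,office)): drop {at(office)}, keep {have(k3), key_at(k4,lab)}, require {at(bay), open(d_bay_office)}
    → {at(bay), have(k3), key_at(k4,lab), open(d_bay_office)}
  through step 3 (move(lab,bay)): drop {at(bay)}, keep {have(k3), key_at(k4,lab), open(d_bay_office)}, require {at(lab), open(d_lab_bay)}
    → {at(lab), have(k3), key_at(k4,lab), open(d_bay_office), open(d_lab_bay)}
  through step 2 (unlock(d_bay_office)): drop {open(d_bay_office)}, keep {at(lab), have(k3), key_at(k4,lab), open(d_lab_bay)}, require {have(k3), locked(d_bay_office)}
    → {at(lab), have(k3), key_at(k4,lab), locked(d_bay_office), open(d_lab_bay)}
  through step 1 (move(bay,lab)): drop {at(lab)}, keep {have(k3), key_at(k4,lab), locked(d_bay_office), open(d_lab_bay)}, require {at(bay), open(d_lab_bay)}
    → {at(bay), have(k3), key_at(k4,lab), locked(d_bay_office), open(d_lab_bay)}

== RESULT ==
["at(bay)", "have(k3)", "key_at(k4,lab)", "locked(d_bay_office)", "open(d_lab_bay)"]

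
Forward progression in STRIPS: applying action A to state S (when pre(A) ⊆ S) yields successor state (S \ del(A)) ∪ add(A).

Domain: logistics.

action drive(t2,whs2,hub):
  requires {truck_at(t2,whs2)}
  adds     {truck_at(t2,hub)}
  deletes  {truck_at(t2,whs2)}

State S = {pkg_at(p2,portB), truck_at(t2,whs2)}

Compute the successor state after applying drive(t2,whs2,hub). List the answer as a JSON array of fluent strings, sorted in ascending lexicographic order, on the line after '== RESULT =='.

Progress:
  pre ⊆ S: {truck_at(t2,whs2)} ⊆ S  — applicable
  S \ del = {pkg_at(p2,portB)}
  ∪ add   = {pkg_at(p2,portB), truck_at(t2,hub)}

== RESULT ==
["pkg_at(p2,portB)", "truck_at(t2,hub)"]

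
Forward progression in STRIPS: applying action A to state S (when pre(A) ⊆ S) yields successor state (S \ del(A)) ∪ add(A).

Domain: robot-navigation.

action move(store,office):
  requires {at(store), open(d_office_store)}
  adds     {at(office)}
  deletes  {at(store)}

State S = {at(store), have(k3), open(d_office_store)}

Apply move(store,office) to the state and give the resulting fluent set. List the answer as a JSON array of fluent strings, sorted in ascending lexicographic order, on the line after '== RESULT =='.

Compute (S \ del) ∪ add:
  pre ⊆ S: {at(store), open(d_office_store)} ⊆ S  — applicable
  S \ del = {have(k3), open(d_office_store)}
  ∪ add   = {at(office), have(k3), open(d_office_store)}

== RESULT ==
["at(office)", "have(k3)", "open(d_office_store)"]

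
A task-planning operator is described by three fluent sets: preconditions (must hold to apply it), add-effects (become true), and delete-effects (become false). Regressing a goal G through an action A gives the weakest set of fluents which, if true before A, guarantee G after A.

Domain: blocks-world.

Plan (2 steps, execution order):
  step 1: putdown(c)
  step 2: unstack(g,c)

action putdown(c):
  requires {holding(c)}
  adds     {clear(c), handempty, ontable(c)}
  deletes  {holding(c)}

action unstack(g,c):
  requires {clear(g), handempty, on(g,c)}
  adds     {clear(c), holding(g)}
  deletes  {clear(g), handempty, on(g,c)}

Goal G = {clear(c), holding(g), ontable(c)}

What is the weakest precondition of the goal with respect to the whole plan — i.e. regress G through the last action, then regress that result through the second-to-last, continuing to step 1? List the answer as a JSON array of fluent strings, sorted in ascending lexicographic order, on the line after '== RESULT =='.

Work backward from the goal:
  through step 2 (unstack(g,c)): drop {clear(c), holding(g)}, keep {ontable(c)}, require {clear(g), handempty, on(g,c)}
    → {clear(g), handempty, on(g,c), ontable(c)}
  through step 1 (putdown(c)): drop {handempty, ontable(c)}, keep {clear(g), on(g,c)}, require {holding(c)}
    → {clear(g), holding(c), on(g,c)}

== RESULT ==
["clear(g)", "holding(c)", "on(g,c)"]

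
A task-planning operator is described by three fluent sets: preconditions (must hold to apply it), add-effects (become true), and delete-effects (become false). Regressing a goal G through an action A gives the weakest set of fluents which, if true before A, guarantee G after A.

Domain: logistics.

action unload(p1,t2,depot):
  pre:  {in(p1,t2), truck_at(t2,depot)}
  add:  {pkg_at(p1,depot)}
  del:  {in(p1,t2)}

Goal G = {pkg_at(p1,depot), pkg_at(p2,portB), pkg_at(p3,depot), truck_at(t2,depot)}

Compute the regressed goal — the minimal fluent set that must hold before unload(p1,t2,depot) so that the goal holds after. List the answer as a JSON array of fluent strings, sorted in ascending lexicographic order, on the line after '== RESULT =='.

Compute (G \ add) ∪ pre:
  G ∩ del = {}  (empty — regression defined)
  G \ add = {pkg_at(p1,depot), pkg_at(p2,portB), pkg_at(p3,depot), truck_at(t2,depot)} \ {pkg_at(p1,depot)} = {pkg_at(p2,portB), pkg_at(p3,depot), truck_at(t2,depot)}
  ∪ pre   = {pkg_at(p2,portB), pkg_at(p3,depot), truck_at(t2,depot)} ∪ {in(p1,t2), truck_at(t2,depot)}
          = {in(p1,t2), pkg_at(p2,portB), pkg_at(p3,depot), truck_at(t2,depot)}

== RESULT ==
["in(p1,t2)", "pkg_at(p2,portB)", "pkg_at(p3,depot)", "truck_at(t2,depot)"]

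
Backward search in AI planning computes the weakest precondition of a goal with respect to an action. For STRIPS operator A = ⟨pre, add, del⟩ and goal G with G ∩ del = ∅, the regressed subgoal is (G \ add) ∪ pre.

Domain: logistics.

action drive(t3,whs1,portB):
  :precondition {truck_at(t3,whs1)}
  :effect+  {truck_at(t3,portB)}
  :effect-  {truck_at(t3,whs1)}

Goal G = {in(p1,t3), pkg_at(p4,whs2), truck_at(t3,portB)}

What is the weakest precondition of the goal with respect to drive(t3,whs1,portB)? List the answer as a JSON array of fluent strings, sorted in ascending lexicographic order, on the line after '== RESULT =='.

Compute (G \ add) ∪ pre:
  G ∩ del = {}  (empty — regression defined)
  G \ add = {in(p1,t3), pkg_at(p4,whs2), truck_at(t3,portB)} \ {truck_at(t3,portB)} = {in(p1,t3), pkg_at(p4,whs2)}
  ∪ pre   = {in(p1,t3), pkg_at(p4,whs2)} ∪ {truck_at(t3,whs1)}
          = {in(p1,t3), pkg_at(p4,whs2), truck_at(t3,whs1)}

== RESULT ==
["in(p1,t3)", "pkg_at(p4,whs2)", "truck_at(t3,whs1)"]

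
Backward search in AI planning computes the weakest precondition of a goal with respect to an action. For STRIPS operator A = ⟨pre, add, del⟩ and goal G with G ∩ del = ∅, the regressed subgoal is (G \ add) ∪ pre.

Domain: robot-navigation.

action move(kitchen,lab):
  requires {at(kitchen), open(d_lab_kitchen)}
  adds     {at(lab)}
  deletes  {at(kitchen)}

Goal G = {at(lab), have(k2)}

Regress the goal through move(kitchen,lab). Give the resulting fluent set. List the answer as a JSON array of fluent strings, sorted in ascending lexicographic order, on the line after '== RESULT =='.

Compute (G \ add) ∪ pre:
  G ∩ del = {}  (empty — regression defined)
  G \ add = {at(lab), have(k2)} \ {at(lab)} = {have(k2)}
  ∪ pre   = {have(k2)} ∪ {at(kitchen), open(d_lab_kitchen)}
          = {at(kitchen), have(k2), open(d_lab_kitchen)}

== RESULT ==
["at(kitchen)", "have(k2)", "open(d_lab_kitchen)"]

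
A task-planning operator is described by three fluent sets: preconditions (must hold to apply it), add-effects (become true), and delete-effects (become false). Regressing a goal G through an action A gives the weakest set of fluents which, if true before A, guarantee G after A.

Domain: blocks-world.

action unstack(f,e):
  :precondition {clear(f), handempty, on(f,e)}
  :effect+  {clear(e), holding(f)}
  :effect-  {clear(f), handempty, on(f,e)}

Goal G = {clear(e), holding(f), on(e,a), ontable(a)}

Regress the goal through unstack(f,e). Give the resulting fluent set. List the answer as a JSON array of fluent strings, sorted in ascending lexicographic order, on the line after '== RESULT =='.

Compute (G \ add) ∪ pre:
  G ∩ del = {}  (empty — regression defined)
  G \ add = {clear(e), holding(f), on(e,a), ontable(a)} \ {clear(e), holding(f)} = {on(e,a), ontable(a)}
  ∪ pre   = {on(e,a), ontable(a)} ∪ {clear(f), handempty, on(f,e)}
          = {clear(f), handempty, on(e,a), on(f,e), ontable(a)}

== RESULT ==
["clear(f)", "handempty", "on(e,a)", "on(f,e)", "ontable(a)"]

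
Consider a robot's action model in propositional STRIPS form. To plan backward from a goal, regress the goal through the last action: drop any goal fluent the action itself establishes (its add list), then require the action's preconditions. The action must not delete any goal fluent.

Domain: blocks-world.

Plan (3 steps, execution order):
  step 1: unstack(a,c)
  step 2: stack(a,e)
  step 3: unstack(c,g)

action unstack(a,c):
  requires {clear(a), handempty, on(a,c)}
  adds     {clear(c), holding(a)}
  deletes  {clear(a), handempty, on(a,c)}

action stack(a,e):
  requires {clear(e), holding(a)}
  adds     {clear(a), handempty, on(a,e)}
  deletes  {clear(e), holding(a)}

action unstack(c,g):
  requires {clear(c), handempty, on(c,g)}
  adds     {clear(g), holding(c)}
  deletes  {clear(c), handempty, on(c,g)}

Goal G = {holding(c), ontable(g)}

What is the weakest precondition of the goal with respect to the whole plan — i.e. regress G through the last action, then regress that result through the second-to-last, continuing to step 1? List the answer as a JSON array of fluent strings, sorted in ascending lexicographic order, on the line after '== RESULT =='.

Work backward from the goal:
  through step 3 (unstack(c,g)): drop {holding(c)}, keep {ontable(g)}, require {clear(c), handempty, on(c,g)}
    → {clear(c), handempty, on(c,g), ontable(g)}
  through step 2 (stack(a,e)): drop {handempty}, keep {clear(c), on(c,g), ontable(g)}, require {clear(e), holding(a)}
    → {clear(c), clear(e), holding(a), on(c,g), ontable(g)}
  through step 1 (unstack(a,c)): drop {clear(c), holding(a)}, keep {clear(e), on(c,g), ontable(g)}, require {clear(a), handempty, on(a,c)}
    → {clear(a), clear(e), handempty, on(a,c), on(c,g), ontable(g)}

== RESULT ==
["clear(a)", "clear(e)", "handempty", "on(a,c)", "on(c,g)", "ontable(g)"]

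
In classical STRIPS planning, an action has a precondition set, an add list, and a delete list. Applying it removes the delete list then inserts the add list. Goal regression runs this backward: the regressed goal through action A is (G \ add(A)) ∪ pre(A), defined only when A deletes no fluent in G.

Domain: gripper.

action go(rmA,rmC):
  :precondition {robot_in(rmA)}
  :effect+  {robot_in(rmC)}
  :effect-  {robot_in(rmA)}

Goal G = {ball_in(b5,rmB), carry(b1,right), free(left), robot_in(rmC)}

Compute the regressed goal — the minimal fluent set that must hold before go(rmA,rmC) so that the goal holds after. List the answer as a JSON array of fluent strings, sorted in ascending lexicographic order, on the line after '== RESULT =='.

Compute (G \ add) ∪ pre:
  G ∩ del = {}  (empty — regression defined)
  G \ add = {ball_in(b5,rmB), carry(b1,right), free(left), robot_in(rmC)} \ {robot_in(rmC)} = {ball_in(b5,rmB), carry(b1,right), free(left)}
  ∪ pre   = {ball_in(b5,rmB), carry(b1,right), free(left)} ∪ {robot_in(rmA)}
          = {ball_in(b5,rmB), carry(b1,right), free(left), robot_in(rmA)}

== RESULT ==
["ball_in(b5,rmB)", "carry(b1,right)", "free(left)", "robot_in(rmA)"]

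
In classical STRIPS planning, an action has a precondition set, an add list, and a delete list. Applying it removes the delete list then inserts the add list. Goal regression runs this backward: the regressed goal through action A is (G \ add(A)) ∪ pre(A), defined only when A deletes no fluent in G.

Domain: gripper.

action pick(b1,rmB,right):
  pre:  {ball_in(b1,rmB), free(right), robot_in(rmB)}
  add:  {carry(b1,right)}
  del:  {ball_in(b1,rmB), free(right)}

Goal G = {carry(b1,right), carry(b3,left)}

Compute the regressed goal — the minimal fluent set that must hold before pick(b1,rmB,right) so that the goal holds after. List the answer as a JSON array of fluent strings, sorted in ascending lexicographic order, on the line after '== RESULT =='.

Regress:
  G ∩ del = {}  (empty — regression defined)
  G \ add = {carry(b1,right), carry(b3,left)} \ {carry(b1,right)} = {carry(b3,left)}
  ∪ pre   = {carry(b3,left)} ∪ {ball_in(b1,rmB), free(right), robot_in(rmB)}
          = {ball_in(b1,rmB), carry(b3,left), free(right), robot_in(rmB)}

== RESULT ==
["ball_in(b1,rmB)", "carry(b3,left)", "free(right)", "robot_in(rmB)"]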